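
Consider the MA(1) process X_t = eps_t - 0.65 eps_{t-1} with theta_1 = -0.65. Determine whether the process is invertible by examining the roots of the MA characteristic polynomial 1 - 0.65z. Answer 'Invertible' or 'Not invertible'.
\text{Invertible}

The MA(q) characteristic polynomial is P(z) = 1 - 0.65z.
Invertibility requires all roots to lie outside the unit circle, i.e. |z| > 1 for every root.
This is linear in z: 1 + (-0.65) z = 0  =>  z = -1/(-0.65) = 1.538462,  |z| = 1.538462.
Moduli of all roots: 1.5385.
All moduli strictly greater than 1? Yes.
Verdict: Invertible.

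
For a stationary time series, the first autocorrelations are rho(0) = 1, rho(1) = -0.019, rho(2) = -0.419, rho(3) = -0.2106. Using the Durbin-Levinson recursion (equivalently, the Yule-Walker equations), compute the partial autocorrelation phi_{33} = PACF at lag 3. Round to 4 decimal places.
\phi_{33} = -0.2791

The PACF at lag k is phi_{kk}, the last component of the solution
to the Yule-Walker system G_k phi = r_k where
  (G_k)_{ij} = rho(|i - j|), (r_k)_i = rho(i), i,j = 1..k.
Equivalently, Durbin-Levinson gives phi_{kk} iteratively:
  phi_{11} = rho(1)
  phi_{kk} = [rho(k) - sum_{j=1..k-1} phi_{k-1,j} rho(k-j)]
            / [1 - sum_{j=1..k-1} phi_{k-1,j} rho(j)],
  phi_{k,j} = phi_{k-1,j} - phi_{kk} phi_{k-1,k-j},  j = 1..k-1.
Step k = 1:
  phi_11 = rho(1) = -0.019.
Step k = 2:
  phi_22 = [rho(2) - phi_11 rho(1)] / [1 - phi_11 rho(1)] = [-0.419 - (-0.019)(-0.019)] / [1 - (-0.019)(-0.019)]
         = -0.419361 / 0.999639 = -0.419512.
  Update: phi_21 = phi_11 - phi_22 phi_11 = -0.019 - (-0.419512)(-0.019) = -0.026971.
Step k = 3:
  phi_33 = [rho(3) - phi_21 rho(2) - phi_22 rho(1)] / [1 - phi_21 rho(1) - phi_22 rho(2)]
    numerator   = -0.2106 - (-0.026971)(-0.419) - (-0.419512)(-0.019) = -0.22987148
    denominator = 1 - (-0.026971)(-0.019) - (-0.419512)(-0.419) = 0.82371184
  phi_33 = -0.22987148 / 0.82371184 = -0.2791.
Therefore phi_{33} = -0.2791.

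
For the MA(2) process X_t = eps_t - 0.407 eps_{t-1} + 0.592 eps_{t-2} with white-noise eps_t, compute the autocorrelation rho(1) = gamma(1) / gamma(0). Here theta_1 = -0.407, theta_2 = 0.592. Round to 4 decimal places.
\rho(1) = -0.4274

For an MA(q) process with theta_0 = 1, the autocovariance is
  gamma(k) = sigma^2 * sum_{i=0..q-k} theta_i * theta_{i+k},
and rho(k) = gamma(k) / gamma(0). Sigma^2 cancels.
  numerator   = (1)*(-0.407) + (-0.407)*(0.592) = -0.647944.
  denominator = (1)^2 + (-0.407)^2 + (0.592)^2 = 1.516113.
  rho(1) = -0.647944 / 1.516113 = -0.4274.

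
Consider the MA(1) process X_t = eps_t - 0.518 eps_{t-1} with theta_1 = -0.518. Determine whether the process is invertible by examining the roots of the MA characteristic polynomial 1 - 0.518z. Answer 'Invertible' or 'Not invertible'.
\text{Invertible}

The MA(q) characteristic polynomial is P(z) = 1 - 0.518z.
Invertibility requires all roots to lie outside the unit circle, i.e. |z| > 1 for every root.
This is linear in z: 1 + (-0.518) z = 0  =>  z = -1/(-0.518) = 1.930502,  |z| = 1.930502.
Moduli of all roots: 1.9305.
All moduli strictly greater than 1? Yes.
Verdict: Invertible.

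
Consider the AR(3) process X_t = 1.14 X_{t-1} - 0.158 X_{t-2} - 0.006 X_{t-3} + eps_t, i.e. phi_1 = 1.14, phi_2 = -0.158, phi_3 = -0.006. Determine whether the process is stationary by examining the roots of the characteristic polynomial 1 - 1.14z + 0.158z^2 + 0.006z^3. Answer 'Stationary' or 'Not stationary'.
\text{Stationary}

The AR(p) characteristic polynomial is P(z) = 1 - 1.14z + 0.158z^2 + 0.006z^3.
Stationarity requires all roots to lie outside the unit circle, i.e. |z| > 1 for every root.
Degree 3: look for a simple real root z0 first, then factor out (1 - z/z0) and solve the remaining quadratic.
Testing z0 = 5: P(5) = 1 + (-1.14)(5) + (0.158)(5)^2 + (0.006)(5)^3
  = 1 + (-5.7) + (3.95) + (0.75) = 0.  So z_0 = 5 is a root, |z_0| = 5.
Divide out the factor (1 - 0.2 z) = (1 - z/z0) (since 1/z0 = 0.2):
  P(z) = (1 - 0.2 z)(1 + (-0.94) z + (-0.03) z^2)
  [check: z-coef -0.94 - (0.2) = -1.14; z^2-coef -0.03 - (0.2)(-0.94) = 0.158; z^3-coef -(0.2)(-0.03) = 0.006.]
Remaining roots from the quadratic factor 1 + (-0.94) z + (-0.03) z^2:
  Set 1 + (-0.94) z + (-0.03) z^2 = 0, i.e. a z^2 + b z + c = 0 with a = -0.03, b = -0.94, c = 1.
  Discriminant D = b^2 - 4ac = (-0.94)^2 - 4*(-0.03)*1 = 0.8836 - (-0.12) = 1.0036.
  D >= 0, so the roots are real: z = (-b +/- sqrt(D)) / (2a) = (0.94 +/- 1.001798) / (-0.06).
    z_1 = (0.94 + 1.001798) / (-0.06) = -32.3633,   |z_1| = 32.3633.
    z_2 = (0.94 - 1.001798) / (-0.06) = 1.03,   |z_2| = 1.03.
Moduli of all roots: 5.0000, 32.3633, 1.0300.
All moduli strictly greater than 1? Yes.
Verdict: Stationary.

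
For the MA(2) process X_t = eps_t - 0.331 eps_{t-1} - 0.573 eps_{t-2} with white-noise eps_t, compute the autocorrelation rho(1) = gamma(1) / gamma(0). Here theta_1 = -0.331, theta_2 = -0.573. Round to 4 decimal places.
\rho(1) = -0.0983

For an MA(q) process with theta_0 = 1, the autocovariance is
  gamma(k) = sigma^2 * sum_{i=0..q-k} theta_i * theta_{i+k},
and rho(k) = gamma(k) / gamma(0). Sigma^2 cancels.
  numerator   = (1)*(-0.331) + (-0.331)*(-0.573) = -0.141337.
  denominator = (1)^2 + (-0.331)^2 + (-0.573)^2 = 1.43789.
  rho(1) = -0.141337 / 1.43789 = -0.0983.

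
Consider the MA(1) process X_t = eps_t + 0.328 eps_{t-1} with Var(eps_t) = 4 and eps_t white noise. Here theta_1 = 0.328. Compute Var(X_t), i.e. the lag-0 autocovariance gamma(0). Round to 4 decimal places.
\gamma(0) = 4.4303

For an MA(q) process X_t = eps_t + sum_i theta_i eps_{t-i} with
Var(eps_t) = sigma^2, the variance is
  gamma(0) = sigma^2 * (1 + sum_i theta_i^2).
  sum_i theta_i^2 = (0.328)^2 = 0.107584.
  gamma(0) = 4 * (1 + 0.107584) = 4 * 1.107584 = 4.430336, which rounds to 4.4303.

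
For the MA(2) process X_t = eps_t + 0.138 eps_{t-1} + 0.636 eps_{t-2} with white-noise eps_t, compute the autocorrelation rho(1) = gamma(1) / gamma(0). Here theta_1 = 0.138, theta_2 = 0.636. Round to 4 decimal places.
\rho(1) = 0.1586

For an MA(q) process with theta_0 = 1, the autocovariance is
  gamma(k) = sigma^2 * sum_{i=0..q-k} theta_i * theta_{i+k},
and rho(k) = gamma(k) / gamma(0). Sigma^2 cancels.
  numerator   = (1)*(0.138) + (0.138)*(0.636) = 0.225768.
  denominator = (1)^2 + (0.138)^2 + (0.636)^2 = 1.42354.
  rho(1) = 0.225768 / 1.42354 = 0.1586.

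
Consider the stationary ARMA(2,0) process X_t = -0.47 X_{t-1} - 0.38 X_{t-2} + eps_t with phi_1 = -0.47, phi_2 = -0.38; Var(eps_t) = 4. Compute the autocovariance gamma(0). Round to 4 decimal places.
\gamma(0) = 5.2885

Multiply the model equation by X_{t-k} and take expectations. With theta_0 = psi_0 = 1 and psi_j the MA(infinity) weights, this gives
  gamma(k) - sum_i phi_i gamma(k-i) = c_k,
  c_k = sigma^2 * sum_{j=k..q} theta_j psi_{j-k}   (c_k = 0 for k > q),
using gamma(-m) = gamma(m).
Pure AR (q = 0): c_0 = sigma^2 = 4, c_k = 0 for k >= 1.
Equations for k = 0, 1, 2 (AR order 2, c_2 = 0):
  (E0) gamma(0) = phi_1 gamma(1) + phi_2 gamma(2) + c_0
  (E1) gamma(1) = phi_1 gamma(0) + phi_2 gamma(1) + c_1
  (E2) gamma(2) = phi_1 gamma(1) + phi_2 gamma(0)
From (E1): gamma(1) = A gamma(0) + B with
  A = phi_1 / (1 - phi_2) = -0.47 / 1.38 = -0.34058,   B = c_1 / (1 - phi_2) = 0 / 1.38 = 0.
Insert (E2) into (E0): gamma(0) (1 - phi_2^2) = phi_1 (1 + phi_2) gamma(1) + c_0.
  phi_1 (1 + phi_2) = (-0.47)(0.62) = -0.2914,   1 - phi_2^2 = 0.8556.
Replace gamma(1) by A gamma(0) + B and collect gamma(0):
  gamma(0) [0.8556 - (-0.2914)(-0.34058)] = c_0 = 4
  gamma(0) * 0.756355 = 4
  gamma(0) = 4 / 0.756355 = 5.288521.
Therefore gamma(0) = 5.2885 (to 4 decimal places).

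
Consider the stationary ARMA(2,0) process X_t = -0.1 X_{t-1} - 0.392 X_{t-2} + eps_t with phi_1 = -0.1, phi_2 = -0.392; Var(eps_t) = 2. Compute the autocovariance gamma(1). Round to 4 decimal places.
\gamma(1) = -0.1706

Multiply the model equation by X_{t-k} and take expectations. With theta_0 = psi_0 = 1 and psi_j the MA(infinity) weights, this gives
  gamma(k) - sum_i phi_i gamma(k-i) = c_k,
  c_k = sigma^2 * sum_{j=k..q} theta_j psi_{j-k}   (c_k = 0 for k > q),
using gamma(-m) = gamma(m).
Pure AR (q = 0): c_0 = sigma^2 = 2, c_k = 0 for k >= 1.
Equations for k = 0, 1, 2 (AR order 2, c_2 = 0):
  (E0) gamma(0) = phi_1 gamma(1) + phi_2 gamma(2) + c_0
  (E1) gamma(1) = phi_1 gamma(0) + phi_2 gamma(1) + c_1
  (E2) gamma(2) = phi_1 gamma(1) + phi_2 gamma(0)
From (E1): gamma(1) = A gamma(0) + B with
  A = phi_1 / (1 - phi_2) = -0.1 / 1.392 = -0.071839,   B = c_1 / (1 - phi_2) = 0 / 1.392 = 0.
Insert (E2) into (E0): gamma(0) (1 - phi_2^2) = phi_1 (1 + phi_2) gamma(1) + c_0.
  phi_1 (1 + phi_2) = (-0.1)(0.608) = -0.0608,   1 - phi_2^2 = 0.846336.
Replace gamma(1) by A gamma(0) + B and collect gamma(0):
  gamma(0) [0.846336 - (-0.0608)(-0.071839)] = c_0 = 2
  gamma(0) * 0.841968 = 2
  gamma(0) = 2 / 0.841968 = 2.375387.
  gamma(1) = A gamma(0) = (-0.071839)(2.375387) = -0.170646.
Therefore gamma(1) = -0.1706 (to 4 decimal places).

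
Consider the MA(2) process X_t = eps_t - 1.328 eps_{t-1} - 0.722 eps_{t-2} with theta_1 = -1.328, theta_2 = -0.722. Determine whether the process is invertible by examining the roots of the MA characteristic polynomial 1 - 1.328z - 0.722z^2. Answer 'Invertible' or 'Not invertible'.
\text{Not invertible}

The MA(q) characteristic polynomial is P(z) = 1 - 1.328z - 0.722z^2.
Invertibility requires all roots to lie outside the unit circle, i.e. |z| > 1 for every root.
Set 1 + (-1.328) z + (-0.722) z^2 = 0, i.e. a z^2 + b z + c = 0 with a = -0.722, b = -1.328, c = 1.
Discriminant D = b^2 - 4ac = (-1.328)^2 - 4*(-0.722)*1 = 1.763584 - (-2.888) = 4.651584.
D >= 0, so the roots are real: z = (-b +/- sqrt(D)) / (2a) = (1.328 +/- 2.156753) / (-1.444).
  z_1 = (1.328 + 2.156753) / (-1.444) = -2.4133,   |z_1| = 2.4133.
  z_2 = (1.328 - 2.156753) / (-1.444) = 0.5739,   |z_2| = 0.5739.
Moduli of all roots: 2.4133, 0.5739.
All moduli strictly greater than 1? No.
Verdict: Not invertible.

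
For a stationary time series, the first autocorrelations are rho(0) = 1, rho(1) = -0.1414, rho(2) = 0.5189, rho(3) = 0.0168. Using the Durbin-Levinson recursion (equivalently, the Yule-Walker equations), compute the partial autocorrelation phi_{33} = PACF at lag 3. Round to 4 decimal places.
\phi_{33} = 0.1719

The PACF at lag k is phi_{kk}, the last component of the solution
to the Yule-Walker system G_k phi = r_k where
  (G_k)_{ij} = rho(|i - j|), (r_k)_i = rho(i), i,j = 1..k.
Equivalently, Durbin-Levinson gives phi_{kk} iteratively:
  phi_{11} = rho(1)
  phi_{kk} = [rho(k) - sum_{j=1..k-1} phi_{k-1,j} rho(k-j)]
            / [1 - sum_{j=1..k-1} phi_{k-1,j} rho(j)],
  phi_{k,j} = phi_{k-1,j} - phi_{kk} phi_{k-1,k-j},  j = 1..k-1.
Step k = 1:
  phi_11 = rho(1) = -0.1414.
Step k = 2:
  phi_22 = [rho(2) - phi_11 rho(1)] / [1 - phi_11 rho(1)] = [0.5189 - (-0.1414)(-0.1414)] / [1 - (-0.1414)(-0.1414)]
         = 0.49890604 / 0.98000604 = 0.509085.
  Update: phi_21 = phi_11 - phi_22 phi_11 = -0.1414 - (0.509085)(-0.1414) = -0.069415.
Step k = 3:
  phi_33 = [rho(3) - phi_21 rho(2) - phi_22 rho(1)] / [1 - phi_21 rho(1) - phi_22 rho(2)]
    numerator   = 0.0168 - (-0.069415)(0.5189) - (0.509085)(-0.1414) = 0.12480424
    denominator = 1 - (-0.069415)(-0.1414) - (0.509085)(0.5189) = 0.72602063
  phi_33 = 0.12480424 / 0.72602063 = 0.1719.
Therefore phi_{33} = 0.1719.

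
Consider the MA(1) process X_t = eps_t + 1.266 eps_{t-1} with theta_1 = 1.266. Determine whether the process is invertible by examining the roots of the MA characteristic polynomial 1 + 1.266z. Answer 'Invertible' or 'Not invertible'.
\text{Not invertible}

The MA(q) characteristic polynomial is P(z) = 1 + 1.266z.
Invertibility requires all roots to lie outside the unit circle, i.e. |z| > 1 for every root.
This is linear in z: 1 + (1.266) z = 0  =>  z = -1/(1.266) = -0.789889,  |z| = 0.789889.
Moduli of all roots: 0.7899.
All moduli strictly greater than 1? No.
Verdict: Not invertible.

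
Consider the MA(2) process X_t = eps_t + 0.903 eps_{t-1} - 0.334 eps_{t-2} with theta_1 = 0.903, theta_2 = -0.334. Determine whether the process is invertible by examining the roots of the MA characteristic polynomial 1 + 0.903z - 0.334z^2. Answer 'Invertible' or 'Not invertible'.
\text{Not invertible}

The MA(q) characteristic polynomial is P(z) = 1 + 0.903z - 0.334z^2.
Invertibility requires all roots to lie outside the unit circle, i.e. |z| > 1 for every root.
Set 1 + (0.903) z + (-0.334) z^2 = 0, i.e. a z^2 + b z + c = 0 with a = -0.334, b = 0.903, c = 1.
Discriminant D = b^2 - 4ac = (0.903)^2 - 4*(-0.334)*1 = 0.815409 - (-1.336) = 2.151409.
D >= 0, so the roots are real: z = (-b +/- sqrt(D)) / (2a) = (-0.903 +/- 1.466768) / (-0.668).
  z_1 = (-0.903 + 1.466768) / (-0.668) = -0.844,   |z_1| = 0.844.
  z_2 = (-0.903 - 1.466768) / (-0.668) = 3.5476,   |z_2| = 3.5476.
Moduli of all roots: 0.8440, 3.5476.
All moduli strictly greater than 1? No.
Verdict: Not invertible.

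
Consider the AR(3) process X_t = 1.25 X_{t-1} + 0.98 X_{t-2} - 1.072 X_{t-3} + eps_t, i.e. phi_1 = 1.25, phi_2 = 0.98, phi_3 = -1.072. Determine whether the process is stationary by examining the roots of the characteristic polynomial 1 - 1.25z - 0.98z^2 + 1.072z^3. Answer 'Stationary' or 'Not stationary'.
\text{Not stationary}

The AR(p) characteristic polynomial is P(z) = 1 - 1.25z - 0.98z^2 + 1.072z^3.
Stationarity requires all roots to lie outside the unit circle, i.e. |z| > 1 for every root.
Degree 3: look for a simple real root z0 first, then factor out (1 - z/z0) and solve the remaining quadratic.
Testing z0 = 1.25: P(1.25) = 1 + (-1.25)(1.25) + (-0.98)(1.25)^2 + (1.072)(1.25)^3
  = 1 + (-1.5625) + (-1.53125) + (2.09375) = 0.  So z_0 = 1.25 is a root, |z_0| = 1.25.
Divide out the factor (1 - 0.8 z) = (1 - z/z0) (since 1/z0 = 0.8):
  P(z) = (1 - 0.8 z)(1 + (-0.45) z + (-1.34) z^2)
  [check: z-coef -0.45 - (0.8) = -1.25; z^2-coef -1.34 - (0.8)(-0.45) = -0.98; z^3-coef -(0.8)(-1.34) = 1.072.]
Remaining roots from the quadratic factor 1 + (-0.45) z + (-1.34) z^2:
  Set 1 + (-0.45) z + (-1.34) z^2 = 0, i.e. a z^2 + b z + c = 0 with a = -1.34, b = -0.45, c = 1.
  Discriminant D = b^2 - 4ac = (-0.45)^2 - 4*(-1.34)*1 = 0.2025 - (-5.36) = 5.5625.
  D >= 0, so the roots are real: z = (-b +/- sqrt(D)) / (2a) = (0.45 +/- 2.358495) / (-2.68).
    z_1 = (0.45 + 2.358495) / (-2.68) = -1.0479,   |z_1| = 1.0479.
    z_2 = (0.45 - 2.358495) / (-2.68) = 0.7121,   |z_2| = 0.7121.
Moduli of all roots: 1.2500, 1.0479, 0.7121.
All moduli strictly greater than 1? No.
Verdict: Not stationary.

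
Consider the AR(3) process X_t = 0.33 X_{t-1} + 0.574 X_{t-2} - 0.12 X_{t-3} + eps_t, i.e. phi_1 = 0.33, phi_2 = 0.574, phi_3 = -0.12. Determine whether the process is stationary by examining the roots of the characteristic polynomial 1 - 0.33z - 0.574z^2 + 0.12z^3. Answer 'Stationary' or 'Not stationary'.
\text{Stationary}

The AR(p) characteristic polynomial is P(z) = 1 - 0.33z - 0.574z^2 + 0.12z^3.
Stationarity requires all roots to lie outside the unit circle, i.e. |z| > 1 for every root.
Degree 3: look for a simple real root z0 first, then factor out (1 - z/z0) and solve the remaining quadratic.
Testing z0 = 5: P(5) = 1 + (-0.33)(5) + (-0.574)(5)^2 + (0.12)(5)^3
  = 1 + (-1.65) + (-14.35) + (15) = 0.  So z_0 = 5 is a root, |z_0| = 5.
Divide out the factor (1 - 0.2 z) = (1 - z/z0) (since 1/z0 = 0.2):
  P(z) = (1 - 0.2 z)(1 + (-0.13) z + (-0.6) z^2)
  [check: z-coef -0.13 - (0.2) = -0.33; z^2-coef -0.6 - (0.2)(-0.13) = -0.574; z^3-coef -(0.2)(-0.6) = 0.12.]
Remaining roots from the quadratic factor 1 + (-0.13) z + (-0.6) z^2:
  Set 1 + (-0.13) z + (-0.6) z^2 = 0, i.e. a z^2 + b z + c = 0 with a = -0.6, b = -0.13, c = 1.
  Discriminant D = b^2 - 4ac = (-0.13)^2 - 4*(-0.6)*1 = 0.0169 - (-2.4) = 2.4169.
  D >= 0, so the roots are real: z = (-b +/- sqrt(D)) / (2a) = (0.13 +/- 1.554638) / (-1.2).
    z_1 = (0.13 + 1.554638) / (-1.2) = -1.4039,   |z_1| = 1.4039.
    z_2 = (0.13 - 1.554638) / (-1.2) = 1.1872,   |z_2| = 1.1872.
Moduli of all roots: 5.0000, 1.4039, 1.1872.
All moduli strictly greater than 1? Yes.
Verdict: Stationary.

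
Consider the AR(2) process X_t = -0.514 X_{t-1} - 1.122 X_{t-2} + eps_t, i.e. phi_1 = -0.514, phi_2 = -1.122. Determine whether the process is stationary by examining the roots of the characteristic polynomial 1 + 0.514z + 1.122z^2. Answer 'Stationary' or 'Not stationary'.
\text{Not stationary}

The AR(p) characteristic polynomial is P(z) = 1 + 0.514z + 1.122z^2.
Stationarity requires all roots to lie outside the unit circle, i.e. |z| > 1 for every root.
Set 1 + (0.514) z + (1.122) z^2 = 0, i.e. a z^2 + b z + c = 0 with a = 1.122, b = 0.514, c = 1.
Discriminant D = b^2 - 4ac = (0.514)^2 - 4*(1.122)*1 = 0.264196 - (4.488) = -4.223804.
D < 0, so the roots are the complex-conjugate pair z = (-b +/- i sqrt(-D)) / (2a) = -0.2291 +/- 0.9159i.
For a conjugate pair |z|^2 = z * conj(z) = (product of roots) = c/a = 1/(1.122) = 0.891266, so |z| = sqrt(0.891266) = 0.9441 for both roots.
Moduli of all roots: 0.9441, 0.9441.
All moduli strictly greater than 1? No.
Verdict: Not stationary.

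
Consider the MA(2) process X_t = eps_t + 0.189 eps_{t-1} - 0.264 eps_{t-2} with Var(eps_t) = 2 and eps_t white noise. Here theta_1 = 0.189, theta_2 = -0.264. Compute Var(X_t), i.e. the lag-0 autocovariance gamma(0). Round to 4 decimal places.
\gamma(0) = 2.2108

For an MA(q) process X_t = eps_t + sum_i theta_i eps_{t-i} with
Var(eps_t) = sigma^2, the variance is
  gamma(0) = sigma^2 * (1 + sum_i theta_i^2).
  sum_i theta_i^2 = (0.189)^2 + (-0.264)^2 = 0.035721 + 0.069696 = 0.105417.
  gamma(0) = 2 * (1 + 0.105417) = 2 * 1.105417 = 2.210834, which rounds to 2.2108.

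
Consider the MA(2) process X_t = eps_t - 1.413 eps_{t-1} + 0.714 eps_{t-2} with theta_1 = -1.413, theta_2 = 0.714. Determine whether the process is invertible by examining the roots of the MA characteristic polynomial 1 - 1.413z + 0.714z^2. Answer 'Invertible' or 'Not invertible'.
\text{Invertible}

The MA(q) characteristic polynomial is P(z) = 1 - 1.413z + 0.714z^2.
Invertibility requires all roots to lie outside the unit circle, i.e. |z| > 1 for every root.
Set 1 + (-1.413) z + (0.714) z^2 = 0, i.e. a z^2 + b z + c = 0 with a = 0.714, b = -1.413, c = 1.
Discriminant D = b^2 - 4ac = (-1.413)^2 - 4*(0.714)*1 = 1.996569 - (2.856) = -0.859431.
D < 0, so the roots are the complex-conjugate pair z = (-b +/- i sqrt(-D)) / (2a) = 0.9895 +/- 0.6492i.
For a conjugate pair |z|^2 = z * conj(z) = (product of roots) = c/a = 1/(0.714) = 1.40056, so |z| = sqrt(1.40056) = 1.1835 for both roots.
Moduli of all roots: 1.1835, 1.1835.
All moduli strictly greater than 1? Yes.
Verdict: Invertible.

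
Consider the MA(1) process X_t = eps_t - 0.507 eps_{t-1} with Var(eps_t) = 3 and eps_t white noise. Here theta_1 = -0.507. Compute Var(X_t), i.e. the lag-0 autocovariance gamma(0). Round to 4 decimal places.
\gamma(0) = 3.7711

For an MA(q) process X_t = eps_t + sum_i theta_i eps_{t-i} with
Var(eps_t) = sigma^2, the variance is
  gamma(0) = sigma^2 * (1 + sum_i theta_i^2).
  sum_i theta_i^2 = (-0.507)^2 = 0.257049.
  gamma(0) = 3 * (1 + 0.257049) = 3 * 1.257049 = 3.771147, which rounds to 3.7711.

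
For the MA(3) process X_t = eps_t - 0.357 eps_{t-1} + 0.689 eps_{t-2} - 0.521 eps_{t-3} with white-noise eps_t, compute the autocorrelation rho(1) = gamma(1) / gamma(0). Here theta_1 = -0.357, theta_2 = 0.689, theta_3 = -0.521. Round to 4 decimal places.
\rho(1) = -0.5134

For an MA(q) process with theta_0 = 1, the autocovariance is
  gamma(k) = sigma^2 * sum_{i=0..q-k} theta_i * theta_{i+k},
and rho(k) = gamma(k) / gamma(0). Sigma^2 cancels.
  numerator   = (1)*(-0.357) + (-0.357)*(0.689) + (0.689)*(-0.521) = -0.961942.
  denominator = (1)^2 + (-0.357)^2 + (0.689)^2 + (-0.521)^2 = 1.873611.
  rho(1) = -0.961942 / 1.873611 = -0.5134.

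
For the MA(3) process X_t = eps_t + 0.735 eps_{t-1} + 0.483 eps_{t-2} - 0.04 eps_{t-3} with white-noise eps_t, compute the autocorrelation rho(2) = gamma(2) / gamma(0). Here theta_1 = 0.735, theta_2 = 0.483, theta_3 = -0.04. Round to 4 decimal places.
\rho(2) = 0.2555

For an MA(q) process with theta_0 = 1, the autocovariance is
  gamma(k) = sigma^2 * sum_{i=0..q-k} theta_i * theta_{i+k},
and rho(k) = gamma(k) / gamma(0). Sigma^2 cancels.
  numerator   = (1)*(0.483) + (0.735)*(-0.04) = 0.4536.
  denominator = (1)^2 + (0.735)^2 + (0.483)^2 + (-0.04)^2 = 1.775114.
  rho(2) = 0.4536 / 1.775114 = 0.2555.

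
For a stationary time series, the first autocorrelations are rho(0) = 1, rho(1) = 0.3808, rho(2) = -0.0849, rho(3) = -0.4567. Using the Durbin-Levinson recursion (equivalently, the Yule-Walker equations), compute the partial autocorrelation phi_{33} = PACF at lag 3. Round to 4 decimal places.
\phi_{33} = -0.3950

The PACF at lag k is phi_{kk}, the last component of the solution
to the Yule-Walker system G_k phi = r_k where
  (G_k)_{ij} = rho(|i - j|), (r_k)_i = rho(i), i,j = 1..k.
Equivalently, Durbin-Levinson gives phi_{kk} iteratively:
  phi_{11} = rho(1)
  phi_{kk} = [rho(k) - sum_{j=1..k-1} phi_{k-1,j} rho(k-j)]
            / [1 - sum_{j=1..k-1} phi_{k-1,j} rho(j)],
  phi_{k,j} = phi_{k-1,j} - phi_{kk} phi_{k-1,k-j},  j = 1..k-1.
Step k = 1:
  phi_11 = rho(1) = 0.3808.
Step k = 2:
  phi_22 = [rho(2) - phi_11 rho(1)] / [1 - phi_11 rho(1)] = [-0.0849 - (0.3808)(0.3808)] / [1 - (0.3808)(0.3808)]
         = -0.22990864 / 0.85499136 = -0.268902.
  Update: phi_21 = phi_11 - phi_22 phi_11 = 0.3808 - (-0.268902)(0.3808) = 0.483198.
Step k = 3:
  phi_33 = [rho(3) - phi_21 rho(2) - phi_22 rho(1)] / [1 - phi_21 rho(1) - phi_22 rho(2)]
    numerator   = -0.4567 - (0.483198)(-0.0849) - (-0.268902)(0.3808) = -0.31327874
    denominator = 1 - (0.483198)(0.3808) - (-0.268902)(-0.0849) = 0.79316853
  phi_33 = -0.31327874 / 0.79316853 = -0.395.
Therefore phi_{33} = -0.3950.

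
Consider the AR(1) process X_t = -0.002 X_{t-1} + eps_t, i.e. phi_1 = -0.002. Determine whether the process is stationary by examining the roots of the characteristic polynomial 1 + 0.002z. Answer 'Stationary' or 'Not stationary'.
\text{Stationary}

The AR(p) characteristic polynomial is P(z) = 1 + 0.002z.
Stationarity requires all roots to lie outside the unit circle, i.e. |z| > 1 for every root.
This is linear in z: 1 + (0.002) z = 0  =>  z = -1/(0.002) = -500,  |z| = 500.
Moduli of all roots: 500.0000.
All moduli strictly greater than 1? Yes.
Verdict: Stationary.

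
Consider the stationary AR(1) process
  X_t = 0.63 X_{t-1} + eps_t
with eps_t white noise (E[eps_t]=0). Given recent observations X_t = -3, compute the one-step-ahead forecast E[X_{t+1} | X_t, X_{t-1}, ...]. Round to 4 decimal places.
E[X_{t+1} \mid \mathcal F_t] = -1.8900

For an AR(p) model X_t = c + sum_i phi_i X_{t-i} + eps_t, the
one-step-ahead conditional mean is
  E[X_{t+1} | X_t, ...] = c + sum_i phi_i X_{t+1-i}.
Substitute known values:
  E[X_{t+1} | ...] = (0.63) * (-3)
                   = -1.8900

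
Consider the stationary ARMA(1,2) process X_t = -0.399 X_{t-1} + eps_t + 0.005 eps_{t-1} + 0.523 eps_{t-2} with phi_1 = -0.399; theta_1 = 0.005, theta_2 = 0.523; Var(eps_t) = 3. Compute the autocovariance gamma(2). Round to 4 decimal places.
\gamma(2) = 2.6242

Multiply the model equation by X_{t-k} and take expectations. With theta_0 = psi_0 = 1 and psi_j the MA(infinity) weights, this gives
  gamma(k) - sum_i phi_i gamma(k-i) = c_k,
  c_k = sigma^2 * sum_{j=k..q} theta_j psi_{j-k}   (c_k = 0 for k > q),
using gamma(-m) = gamma(m).
psi-weights needed (psi_j = theta_j + sum_i phi_i psi_{j-i}):
  psi_1 = theta_1 + phi_1 = 0.005 + (-0.399) = -0.394
  psi_2 = theta_2 + phi_1 psi_1 = 0.523 + (-0.399)(-0.394) = 0.680206
Right-hand sides:
  c_0 = sigma^2 (1 + theta_1 psi_1 + theta_2 psi_2) = 3 * (1 + (0.005)(-0.394) + (0.523)(0.680206)) = 3 * 1.353778 = 4.061333
  c_1 = sigma^2 (theta_1 + theta_2 psi_1) = 3 * (0.005 + (0.523)(-0.394)) = -0.603186
  c_2 = sigma^2 theta_2 = 3 * (0.523) = 1.569
Equations for k = 0 and k = 1 (AR order 1):
  gamma(0) = phi_1 gamma(1) + c_0
  gamma(1) = phi_1 gamma(0) + c_1
Substituting the second into the first: gamma(0) (1 - phi_1^2) = c_0 + phi_1 c_1, so
  gamma(0) = (c_0 + phi_1 c_1) / (1 - phi_1^2) = (4.061333 + (-0.399)(-0.603186)) / (1 - (-0.399)^2) = 4.302004 / 0.840799 = 5.116567.
  gamma(1) = phi_1 gamma(0) + c_1 = (-0.399)(5.116567) + (-0.603186) = -2.644696.
For k = 2: gamma(2) = phi_1 gamma(1) + c_2
  = (-0.399)(-2.644696) + (1.569) = 2.624234.
Therefore gamma(2) = 2.6242 (to 4 decimal places).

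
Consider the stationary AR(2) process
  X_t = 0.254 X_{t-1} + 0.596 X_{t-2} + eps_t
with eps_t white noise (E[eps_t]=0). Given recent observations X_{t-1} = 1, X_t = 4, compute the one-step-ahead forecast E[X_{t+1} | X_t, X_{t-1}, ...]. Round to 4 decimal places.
E[X_{t+1} \mid \mathcal F_t] = 1.6120

For an AR(p) model X_t = c + sum_i phi_i X_{t-i} + eps_t, the
one-step-ahead conditional mean is
  E[X_{t+1} | X_t, ...] = c + sum_i phi_i X_{t+1-i}.
Substitute known values:
  E[X_{t+1} | ...] = (0.254) * (4) + (0.596) * (1)
                   = 1.6120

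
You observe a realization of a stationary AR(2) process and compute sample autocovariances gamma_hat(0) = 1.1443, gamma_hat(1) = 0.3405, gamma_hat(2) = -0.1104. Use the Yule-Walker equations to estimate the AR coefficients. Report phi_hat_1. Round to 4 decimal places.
\hat\phi_{1} = 0.3580

The Yule-Walker equations for an AR(p) process read, in matrix form,
  Gamma_p phi = r_p,   with   (Gamma_p)_{ij} = gamma(|i - j|),
                       (r_p)_i = gamma(i),   i,j = 1..p.
Substitute the sample gammas (Toeplitz matrix and right-hand side of size 2):
  Gamma_p = [[1.1443, 0.3405], [0.3405, 1.1443]]
  r_p     = [0.3405, -0.1104]
Written out:
  1.1443 phi_1 + 0.3405 phi_2 = 0.3405
  0.3405 phi_1 + 1.1443 phi_2 = -0.1104
Solve by Cramer's rule:
  det = gamma(0)^2 - gamma(1)^2 = (1.1443)^2 - (0.3405)^2 = 1.30942249 - 0.11594025 = 1.19348224
  phi_hat_1 = [gamma(1) gamma(0) - gamma(1) gamma(2)] / det = [(0.3405)(1.1443) - (0.3405)(-0.1104)] / 1.19348224 = 0.42722535 / 1.19348224 = 0.358
  phi_hat_2 = [gamma(0) gamma(2) - gamma(1)^2] / det = [(1.1443)(-0.1104) - (0.3405)^2] / 1.19348224 = -0.24227097 / 1.19348224 = -0.203
So phi_hat = [0.3580, -0.2030].
Therefore phi_hat_1 = 0.3580.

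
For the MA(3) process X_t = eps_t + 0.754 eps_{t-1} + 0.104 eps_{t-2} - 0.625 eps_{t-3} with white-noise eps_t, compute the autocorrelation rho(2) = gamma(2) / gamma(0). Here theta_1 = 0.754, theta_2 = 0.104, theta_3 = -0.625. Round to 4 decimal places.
\rho(2) = -0.1864

For an MA(q) process with theta_0 = 1, the autocovariance is
  gamma(k) = sigma^2 * sum_{i=0..q-k} theta_i * theta_{i+k},
and rho(k) = gamma(k) / gamma(0). Sigma^2 cancels.
  numerator   = (1)*(0.104) + (0.754)*(-0.625) = -0.36725.
  denominator = (1)^2 + (0.754)^2 + (0.104)^2 + (-0.625)^2 = 1.969957.
  rho(2) = -0.36725 / 1.969957 = -0.1864.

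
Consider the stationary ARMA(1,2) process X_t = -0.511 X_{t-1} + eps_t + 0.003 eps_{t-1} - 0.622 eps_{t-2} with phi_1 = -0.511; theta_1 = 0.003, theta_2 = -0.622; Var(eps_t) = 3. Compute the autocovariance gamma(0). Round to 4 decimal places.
\gamma(0) = 4.3075

Multiply the model equation by X_{t-k} and take expectations. With theta_0 = psi_0 = 1 and psi_j the MA(infinity) weights, this gives
  gamma(k) - sum_i phi_i gamma(k-i) = c_k,
  c_k = sigma^2 * sum_{j=k..q} theta_j psi_{j-k}   (c_k = 0 for k > q),
using gamma(-m) = gamma(m).
psi-weights needed (psi_j = theta_j + sum_i phi_i psi_{j-i}):
  psi_1 = theta_1 + phi_1 = 0.003 + (-0.511) = -0.508
  psi_2 = theta_2 + phi_1 psi_1 = -0.622 + (-0.511)(-0.508) = -0.362412
Right-hand sides:
  c_0 = sigma^2 (1 + theta_1 psi_1 + theta_2 psi_2) = 3 * (1 + (0.003)(-0.508) + (-0.622)(-0.362412)) = 3 * 1.223896 = 3.671689
  c_1 = sigma^2 (theta_1 + theta_2 psi_1) = 3 * (0.003 + (-0.622)(-0.508)) = 0.956928
  c_2 = sigma^2 theta_2 = 3 * (-0.622) = -1.866
Equations for k = 0 and k = 1 (AR order 1):
  gamma(0) = phi_1 gamma(1) + c_0
  gamma(1) = phi_1 gamma(0) + c_1
Substituting the second into the first: gamma(0) (1 - phi_1^2) = c_0 + phi_1 c_1, so
  gamma(0) = (c_0 + phi_1 c_1) / (1 - phi_1^2) = (3.671689 + (-0.511)(0.956928)) / (1 - (-0.511)^2) = 3.182699 / 0.738879 = 4.307469.
Therefore gamma(0) = 4.3075 (to 4 decimal places).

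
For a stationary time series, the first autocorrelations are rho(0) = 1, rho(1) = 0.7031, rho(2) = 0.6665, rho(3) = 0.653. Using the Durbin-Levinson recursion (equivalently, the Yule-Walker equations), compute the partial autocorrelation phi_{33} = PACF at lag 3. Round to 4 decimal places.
\phi_{33} = 0.2339

The PACF at lag k is phi_{kk}, the last component of the solution
to the Yule-Walker system G_k phi = r_k where
  (G_k)_{ij} = rho(|i - j|), (r_k)_i = rho(i), i,j = 1..k.
Equivalently, Durbin-Levinson gives phi_{kk} iteratively:
  phi_{11} = rho(1)
  phi_{kk} = [rho(k) - sum_{j=1..k-1} phi_{k-1,j} rho(k-j)]
            / [1 - sum_{j=1..k-1} phi_{k-1,j} rho(j)],
  phi_{k,j} = phi_{k-1,j} - phi_{kk} phi_{k-1,k-j},  j = 1..k-1.
Step k = 1:
  phi_11 = rho(1) = 0.7031.
Step k = 2:
  phi_22 = [rho(2) - phi_11 rho(1)] / [1 - phi_11 rho(1)] = [0.6665 - (0.7031)(0.7031)] / [1 - (0.7031)(0.7031)]
         = 0.17215039 / 0.50565039 = 0.340453.
  Update: phi_21 = phi_11 - phi_22 phi_11 = 0.7031 - (0.340453)(0.7031) = 0.463727.
Step k = 3:
  phi_33 = [rho(3) - phi_21 rho(2) - phi_22 rho(1)] / [1 - phi_21 rho(1) - phi_22 rho(2)]
    numerator   = 0.653 - (0.463727)(0.6665) - (0.340453)(0.7031) = 0.10455303
    denominator = 1 - (0.463727)(0.7031) - (0.340453)(0.6665) = 0.44704121
  phi_33 = 0.10455303 / 0.44704121 = 0.2339.
Therefore phi_{33} = 0.2339.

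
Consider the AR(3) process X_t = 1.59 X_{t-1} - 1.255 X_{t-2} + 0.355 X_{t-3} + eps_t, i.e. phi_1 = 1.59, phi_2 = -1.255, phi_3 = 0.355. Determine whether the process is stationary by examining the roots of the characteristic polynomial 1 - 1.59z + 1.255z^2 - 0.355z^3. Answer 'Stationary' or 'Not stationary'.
\text{Stationary}

The AR(p) characteristic polynomial is P(z) = 1 - 1.59z + 1.255z^2 - 0.355z^3.
Stationarity requires all roots to lie outside the unit circle, i.e. |z| > 1 for every root.
Degree 3: look for a simple real root z0 first, then factor out (1 - z/z0) and solve the remaining quadratic.
Testing z0 = 2: P(2) = 1 + (-1.59)(2) + (1.255)(2)^2 + (-0.355)(2)^3
  = 1 + (-3.18) + (5.02) + (-2.84) = 0.  So z_0 = 2 is a root, |z_0| = 2.
Divide out the factor (1 - 0.5 z) = (1 - z/z0) (since 1/z0 = 0.5):
  P(z) = (1 - 0.5 z)(1 + (-1.09) z + (0.71) z^2)
  [check: z-coef -1.09 - (0.5) = -1.59; z^2-coef 0.71 - (0.5)(-1.09) = 1.255; z^3-coef -(0.5)(0.71) = -0.355.]
Remaining roots from the quadratic factor 1 + (-1.09) z + (0.71) z^2:
  Set 1 + (-1.09) z + (0.71) z^2 = 0, i.e. a z^2 + b z + c = 0 with a = 0.71, b = -1.09, c = 1.
  Discriminant D = b^2 - 4ac = (-1.09)^2 - 4*(0.71)*1 = 1.1881 - (2.84) = -1.6519.
  D < 0, so the roots are the complex-conjugate pair z = (-b +/- i sqrt(-D)) / (2a) = 0.7676 +/- 0.9051i.
  For a conjugate pair |z|^2 = z * conj(z) = (product of roots) = c/a = 1/(0.71) = 1.408451, so |z| = sqrt(1.408451) = 1.1868 for both roots.
Moduli of all roots: 2.0000, 1.1868, 1.1868.
All moduli strictly greater than 1? Yes.
Verdict: Stationary.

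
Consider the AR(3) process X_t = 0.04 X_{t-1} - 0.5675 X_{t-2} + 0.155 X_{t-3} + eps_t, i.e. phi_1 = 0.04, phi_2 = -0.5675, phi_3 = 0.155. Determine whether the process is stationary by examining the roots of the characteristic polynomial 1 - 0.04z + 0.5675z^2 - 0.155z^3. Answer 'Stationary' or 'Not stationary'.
\text{Stationary}

The AR(p) characteristic polynomial is P(z) = 1 - 0.04z + 0.5675z^2 - 0.155z^3.
Stationarity requires all roots to lie outside the unit circle, i.e. |z| > 1 for every root.
Degree 3: look for a simple real root z0 first, then factor out (1 - z/z0) and solve the remaining quadratic.
Testing z0 = 4: P(4) = 1 + (-0.04)(4) + (0.5675)(4)^2 + (-0.155)(4)^3
  = 1 + (-0.16) + (9.08) + (-9.92) = 0.  So z_0 = 4 is a root, |z_0| = 4.
Divide out the factor (1 - 0.25 z) = (1 - z/z0) (since 1/z0 = 0.25):
  P(z) = (1 - 0.25 z)(1 + (0.21) z + (0.62) z^2)
  [check: z-coef 0.21 - (0.25) = -0.04; z^2-coef 0.62 - (0.25)(0.21) = 0.5675; z^3-coef -(0.25)(0.62) = -0.155.]
Remaining roots from the quadratic factor 1 + (0.21) z + (0.62) z^2:
  Set 1 + (0.21) z + (0.62) z^2 = 0, i.e. a z^2 + b z + c = 0 with a = 0.62, b = 0.21, c = 1.
  Discriminant D = b^2 - 4ac = (0.21)^2 - 4*(0.62)*1 = 0.0441 - (2.48) = -2.4359.
  D < 0, so the roots are the complex-conjugate pair z = (-b +/- i sqrt(-D)) / (2a) = -0.1694 +/- 1.2587i.
  For a conjugate pair |z|^2 = z * conj(z) = (product of roots) = c/a = 1/(0.62) = 1.612903, so |z| = sqrt(1.612903) = 1.27 for both roots.
Moduli of all roots: 4.0000, 1.2700, 1.2700.
All moduli strictly greater than 1? Yes.
Verdict: Stationary.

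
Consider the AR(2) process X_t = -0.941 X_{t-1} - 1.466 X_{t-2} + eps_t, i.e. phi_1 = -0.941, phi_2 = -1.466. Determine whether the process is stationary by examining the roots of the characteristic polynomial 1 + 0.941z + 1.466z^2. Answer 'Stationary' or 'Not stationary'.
\text{Not stationary}

The AR(p) characteristic polynomial is P(z) = 1 + 0.941z + 1.466z^2.
Stationarity requires all roots to lie outside the unit circle, i.e. |z| > 1 for every root.
Set 1 + (0.941) z + (1.466) z^2 = 0, i.e. a z^2 + b z + c = 0 with a = 1.466, b = 0.941, c = 1.
Discriminant D = b^2 - 4ac = (0.941)^2 - 4*(1.466)*1 = 0.885481 - (5.864) = -4.978519.
D < 0, so the roots are the complex-conjugate pair z = (-b +/- i sqrt(-D)) / (2a) = -0.3209 +/- 0.761i.
For a conjugate pair |z|^2 = z * conj(z) = (product of roots) = c/a = 1/(1.466) = 0.682128, so |z| = sqrt(0.682128) = 0.8259 for both roots.
Moduli of all roots: 0.8259, 0.8259.
All moduli strictly greater than 1? No.
Verdict: Not stationary.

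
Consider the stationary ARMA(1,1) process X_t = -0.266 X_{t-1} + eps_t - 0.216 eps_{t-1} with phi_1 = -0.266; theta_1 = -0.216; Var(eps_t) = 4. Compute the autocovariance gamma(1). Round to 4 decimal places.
\gamma(1) = -2.1940

Multiply the model equation by X_{t-k} and take expectations. With theta_0 = psi_0 = 1 and psi_j the MA(infinity) weights, this gives
  gamma(k) - sum_i phi_i gamma(k-i) = c_k,
  c_k = sigma^2 * sum_{j=k..q} theta_j psi_{j-k}   (c_k = 0 for k > q),
using gamma(-m) = gamma(m).
psi-weights needed (psi_j = theta_j + sum_i phi_i psi_{j-i}):
  psi_1 = theta_1 + phi_1 = -0.216 + (-0.266) = -0.482
Right-hand sides:
  c_0 = sigma^2 (1 + theta_1 psi_1) = 4 * (1 + (-0.216)(-0.482)) = 4 * 1.104112 = 4.416448
  c_1 = sigma^2 theta_1 = 4 * (-0.216) = -0.864
  c_2 = 0
Equations for k = 0 and k = 1 (AR order 1):
  gamma(0) = phi_1 gamma(1) + c_0
  gamma(1) = phi_1 gamma(0) + c_1
Substituting the second into the first: gamma(0) (1 - phi_1^2) = c_0 + phi_1 c_1, so
  gamma(0) = (c_0 + phi_1 c_1) / (1 - phi_1^2) = (4.416448 + (-0.266)(-0.864)) / (1 - (-0.266)^2) = 4.646272 / 0.929244 = 5.000056.
  gamma(1) = phi_1 gamma(0) + c_1 = (-0.266)(5.000056) + (-0.864) = -2.194015.
Therefore gamma(1) = -2.1940 (to 4 decimal places).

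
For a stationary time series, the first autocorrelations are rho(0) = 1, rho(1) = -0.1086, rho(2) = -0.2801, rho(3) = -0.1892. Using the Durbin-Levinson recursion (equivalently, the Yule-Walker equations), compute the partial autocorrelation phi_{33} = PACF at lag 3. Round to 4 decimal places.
\phi_{33} = -0.2890

The PACF at lag k is phi_{kk}, the last component of the solution
to the Yule-Walker system G_k phi = r_k where
  (G_k)_{ij} = rho(|i - j|), (r_k)_i = rho(i), i,j = 1..k.
Equivalently, Durbin-Levinson gives phi_{kk} iteratively:
  phi_{11} = rho(1)
  phi_{kk} = [rho(k) - sum_{j=1..k-1} phi_{k-1,j} rho(k-j)]
            / [1 - sum_{j=1..k-1} phi_{k-1,j} rho(j)],
  phi_{k,j} = phi_{k-1,j} - phi_{kk} phi_{k-1,k-j},  j = 1..k-1.
Step k = 1:
  phi_11 = rho(1) = -0.1086.
Step k = 2:
  phi_22 = [rho(2) - phi_11 rho(1)] / [1 - phi_11 rho(1)] = [-0.2801 - (-0.1086)(-0.1086)] / [1 - (-0.1086)(-0.1086)]
         = -0.29189396 / 0.98820604 = -0.295378.
  Update: phi_21 = phi_11 - phi_22 phi_11 = -0.1086 - (-0.295378)(-0.1086) = -0.140678.
Step k = 3:
  phi_33 = [rho(3) - phi_21 rho(2) - phi_22 rho(1)] / [1 - phi_21 rho(1) - phi_22 rho(2)]
    numerator   = -0.1892 - (-0.140678)(-0.2801) - (-0.295378)(-0.1086) = -0.26068192
    denominator = 1 - (-0.140678)(-0.1086) - (-0.295378)(-0.2801) = 0.90198709
  phi_33 = -0.26068192 / 0.90198709 = -0.289.
Therefore phi_{33} = -0.2890.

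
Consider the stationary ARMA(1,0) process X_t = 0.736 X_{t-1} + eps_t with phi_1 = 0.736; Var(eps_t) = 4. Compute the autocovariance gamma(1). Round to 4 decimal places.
\gamma(1) = 6.4237

Multiply the model equation by X_{t-k} and take expectations. With theta_0 = psi_0 = 1 and psi_j the MA(infinity) weights, this gives
  gamma(k) - sum_i phi_i gamma(k-i) = c_k,
  c_k = sigma^2 * sum_{j=k..q} theta_j psi_{j-k}   (c_k = 0 for k > q),
using gamma(-m) = gamma(m).
Pure AR (q = 0): c_0 = sigma^2 = 4, c_k = 0 for k >= 1.
Equations for k = 0 and k = 1 (AR order 1):
  gamma(0) = phi_1 gamma(1) + c_0
  gamma(1) = phi_1 gamma(0) + c_1
Substituting the second into the first: gamma(0) (1 - phi_1^2) = c_0 + phi_1 c_1, so
  gamma(0) = c_0 / (1 - phi_1^2) = 4 / (1 - (0.736)^2) = 4 / 0.458304 = 8.727831.
  gamma(1) = phi_1 gamma(0) = (0.736)(8.727831) = 6.423684.
Therefore gamma(1) = 6.4237 (to 4 decimal places).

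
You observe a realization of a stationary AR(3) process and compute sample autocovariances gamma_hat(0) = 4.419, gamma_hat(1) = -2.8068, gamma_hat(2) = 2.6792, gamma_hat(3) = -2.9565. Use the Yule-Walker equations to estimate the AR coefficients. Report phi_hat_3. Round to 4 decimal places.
\hat\phi_{3} = -0.3770

The Yule-Walker equations for an AR(p) process read, in matrix form,
  Gamma_p phi = r_p,   with   (Gamma_p)_{ij} = gamma(|i - j|),
                       (r_p)_i = gamma(i),   i,j = 1..p.
Substitute the sample gammas (Toeplitz matrix and right-hand side of size 3):
  Gamma_p = [[4.419, -2.8068, 2.6792], [-2.8068, 4.419, -2.8068], [2.6792, -2.8068, 4.419]]
  r_p     = [-2.8068, 2.6792, -2.9565]
Written out (R1..R3):
  (R1) 4.419 phi_1 - 2.8068 phi_2 + 2.6792 phi_3 = -2.8068
  (R2) -2.8068 phi_1 + 4.419 phi_2 - 2.8068 phi_3 = 2.6792
  (R3) 2.6792 phi_1 - 2.8068 phi_2 + 4.419 phi_3 = -2.9565
Gaussian elimination:
  R2 <- R2 - (-2.8068/4.419) R1 = R2 - (-0.635166) R1:  2.636215 phi_2 - 1.105062 phi_3 = 0.896415
  R3 <- R3 - (2.6792/4.419) R1 = R3 - (0.606291) R1:  -1.105062 phi_2 + 2.794625 phi_3 = -1.254762
  R3 <- R3 - (-1.105062/2.636215) R2 = R3 - (-0.419185) R2:  2.331399 phi_3 = -0.878998
Back-substitution:
  phi_hat_3 = -0.878998 / 2.331399 = -0.377026
  phi_hat_2 = (0.896415 - (-1.105062)(-0.377026)) / 2.636215 = 0.181995
  phi_hat_1 = (-2.8068 - (-2.8068)(0.181995) - (2.6792)(-0.377026)) / 4.419 = -0.290982
So phi_hat = [-0.2910, 0.1820, -0.3770].
Therefore phi_hat_3 = -0.3770.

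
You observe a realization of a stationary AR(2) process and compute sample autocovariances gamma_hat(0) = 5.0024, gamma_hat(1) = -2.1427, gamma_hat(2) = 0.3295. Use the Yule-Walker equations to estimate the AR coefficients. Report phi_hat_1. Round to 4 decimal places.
\hat\phi_{1} = -0.4900

The Yule-Walker equations for an AR(p) process read, in matrix form,
  Gamma_p phi = r_p,   with   (Gamma_p)_{ij} = gamma(|i - j|),
                       (r_p)_i = gamma(i),   i,j = 1..p.
Substitute the sample gammas (Toeplitz matrix and right-hand side of size 2):
  Gamma_p = [[5.0024, -2.1427], [-2.1427, 5.0024]]
  r_p     = [-2.1427, 0.3295]
Written out:
  5.0024 phi_1 - 2.1427 phi_2 = -2.1427
  -2.1427 phi_1 + 5.0024 phi_2 = 0.3295
Solve by Cramer's rule:
  det = gamma(0)^2 - gamma(1)^2 = (5.0024)^2 - (-2.1427)^2 = 25.02400576 - 4.59116329 = 20.43284247
  phi_hat_1 = [gamma(1) gamma(0) - gamma(1) gamma(2)] / det = [(-2.1427)(5.0024) - (-2.1427)(0.3295)] / 20.43284247 = -10.01262283 / 20.43284247 = -0.49
  phi_hat_2 = [gamma(0) gamma(2) - gamma(1)^2] / det = [(5.0024)(0.3295) - (-2.1427)^2] / 20.43284247 = -2.94287249 / 20.43284247 = -0.144
So phi_hat = [-0.4900, -0.1440].
Therefore phi_hat_1 = -0.4900.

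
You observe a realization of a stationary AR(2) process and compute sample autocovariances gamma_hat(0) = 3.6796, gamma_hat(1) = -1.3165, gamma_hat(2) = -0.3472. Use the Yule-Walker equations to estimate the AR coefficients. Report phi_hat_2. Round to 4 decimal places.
\hat\phi_{2} = -0.2550

The Yule-Walker equations for an AR(p) process read, in matrix form,
  Gamma_p phi = r_p,   with   (Gamma_p)_{ij} = gamma(|i - j|),
                       (r_p)_i = gamma(i),   i,j = 1..p.
Substitute the sample gammas (Toeplitz matrix and right-hand side of size 2):
  Gamma_p = [[3.6796, -1.3165], [-1.3165, 3.6796]]
  r_p     = [-1.3165, -0.3472]
Written out:
  3.6796 phi_1 - 1.3165 phi_2 = -1.3165
  -1.3165 phi_1 + 3.6796 phi_2 = -0.3472
Solve by Cramer's rule:
  det = gamma(0)^2 - gamma(1)^2 = (3.6796)^2 - (-1.3165)^2 = 13.53945616 - 1.73317225 = 11.80628391
  phi_hat_1 = [gamma(1) gamma(0) - gamma(1) gamma(2)] / det = [(-1.3165)(3.6796) - (-1.3165)(-0.3472)] / 11.80628391 = -5.3012822 / 11.80628391 = -0.449
  phi_hat_2 = [gamma(0) gamma(2) - gamma(1)^2] / det = [(3.6796)(-0.3472) - (-1.3165)^2] / 11.80628391 = -3.01072937 / 11.80628391 = -0.255
So phi_hat = [-0.4490, -0.2550].
Therefore phi_hat_2 = -0.2550.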